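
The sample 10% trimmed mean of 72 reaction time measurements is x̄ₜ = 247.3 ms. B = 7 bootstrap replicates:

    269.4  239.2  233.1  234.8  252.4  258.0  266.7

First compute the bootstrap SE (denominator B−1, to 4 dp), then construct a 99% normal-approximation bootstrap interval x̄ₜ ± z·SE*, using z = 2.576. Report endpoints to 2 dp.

(208.57, 286.03)

Mean of replicates = 250.5143; sum of squared deviations = 1356.4486; SE* = √(1356.4486/6) = 15.0358
Margin = 2.576 × 15.0358 = 38.732
Interval: 247.3 ± 38.732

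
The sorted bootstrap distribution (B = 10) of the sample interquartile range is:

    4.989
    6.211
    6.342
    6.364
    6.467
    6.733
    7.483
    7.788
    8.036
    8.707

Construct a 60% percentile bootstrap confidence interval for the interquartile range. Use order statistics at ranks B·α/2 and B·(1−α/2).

(6.211, 7.788)

α = 0.40; lower rank = 10 × 0.200 = 2; upper rank = 10 × 0.800 = 8.
The 2nd smallest replicate is 6.211; the 8th is 7.788.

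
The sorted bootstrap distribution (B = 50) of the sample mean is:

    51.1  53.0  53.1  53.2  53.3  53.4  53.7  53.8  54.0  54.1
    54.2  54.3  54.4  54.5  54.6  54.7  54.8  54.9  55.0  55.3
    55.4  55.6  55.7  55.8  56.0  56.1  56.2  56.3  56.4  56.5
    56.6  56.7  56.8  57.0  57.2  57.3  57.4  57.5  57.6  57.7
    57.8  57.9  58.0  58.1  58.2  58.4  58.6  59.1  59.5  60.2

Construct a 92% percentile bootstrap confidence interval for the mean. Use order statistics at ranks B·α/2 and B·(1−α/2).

(53.0, 59.1)

α = 0.08; lower rank = 50 × 0.040 = 2; upper rank = 50 × 0.960 = 48.
The 2nd smallest replicate is 53.0; the 48th is 59.1.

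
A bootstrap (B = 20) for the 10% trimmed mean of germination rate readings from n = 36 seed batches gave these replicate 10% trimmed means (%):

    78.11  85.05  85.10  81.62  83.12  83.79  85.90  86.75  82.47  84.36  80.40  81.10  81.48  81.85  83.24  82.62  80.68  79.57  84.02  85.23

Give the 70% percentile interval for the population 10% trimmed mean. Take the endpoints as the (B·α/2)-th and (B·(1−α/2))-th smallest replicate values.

Sorted replicates: 78.11, 79.57, 80.40, 80.68, 81.10, 81.48, 81.62, 81.85, 82.47, 82.62, 83.12, 83.24, 83.79, 84.02, 84.36, 85.05, 85.10, 85.23, 85.90, 86.75
α = 0.30; lower rank = 20 × 0.150 = 3; upper rank = 20 × 0.850 = 17.
The 3rd smallest replicate is 80.40; the 17th is 85.10.

(80.40, 85.10)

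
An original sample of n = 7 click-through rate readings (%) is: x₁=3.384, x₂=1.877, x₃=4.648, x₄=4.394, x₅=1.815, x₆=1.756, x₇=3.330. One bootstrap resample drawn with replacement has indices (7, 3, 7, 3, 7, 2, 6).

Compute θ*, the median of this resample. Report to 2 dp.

θ* = 3.33

Resample values: 3.330, 4.648, 3.330, 4.648, 3.330, 1.877, 1.756.
Sorted: 1.756, 1.877, 3.330, 3.330, 3.330, 4.648, 4.648
Median = middle value = 3.33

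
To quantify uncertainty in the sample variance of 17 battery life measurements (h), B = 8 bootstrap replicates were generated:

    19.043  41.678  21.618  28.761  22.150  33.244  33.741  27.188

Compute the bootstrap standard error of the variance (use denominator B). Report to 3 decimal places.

SE* = 7.093

Bootstrap SE is the standard deviation of the 8 replicate variances.
Mean of replicates: (19.043 + 41.678 + 21.618 + 28.761 + 22.150 + 33.244 + 33.741 + 27.188) / 8 = 227.4230 / 8 = 28.4279
Sum of squared deviations: (−9.3849)² + (+13.2501)² + (−6.8099)² + (+0.3331)² + (−6.2779)² + (+4.8161)² + (+5.3131)² + (−1.2399)² = 402.5004
Variance = 402.5004 / 8 = 50.3126
SE* = √50.3126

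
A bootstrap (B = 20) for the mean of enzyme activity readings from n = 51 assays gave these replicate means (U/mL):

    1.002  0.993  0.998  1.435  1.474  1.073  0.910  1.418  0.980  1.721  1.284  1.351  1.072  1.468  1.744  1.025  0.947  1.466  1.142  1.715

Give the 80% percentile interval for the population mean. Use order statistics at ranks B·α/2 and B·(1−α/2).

(0.947, 1.715)

Sorted replicates: 0.910, 0.947, 0.980, 0.993, 0.998, 1.002, 1.025, 1.072, 1.073, 1.142, 1.284, 1.351, 1.418, 1.435, 1.466, 1.468, 1.474, 1.715, 1.721, 1.744
α = 0.20; lower rank = 20 × 0.100 = 2; upper rank = 20 × 0.900 = 18.
The 2nd smallest replicate is 0.947; the 18th is 1.715.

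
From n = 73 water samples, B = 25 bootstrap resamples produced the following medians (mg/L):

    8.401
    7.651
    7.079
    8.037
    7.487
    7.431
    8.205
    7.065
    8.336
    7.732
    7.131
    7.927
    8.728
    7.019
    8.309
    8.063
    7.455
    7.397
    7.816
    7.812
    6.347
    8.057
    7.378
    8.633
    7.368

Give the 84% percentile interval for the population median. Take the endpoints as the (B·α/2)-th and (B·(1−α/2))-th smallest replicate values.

(7.019, 8.401)

Sorted replicates: 6.347, 7.019, 7.065, 7.079, 7.131, 7.368, 7.378, 7.397, 7.431, 7.455, 7.487, 7.651, 7.732, 7.812, 7.816, 7.927, 8.037, 8.057, 8.063, 8.205, 8.309, 8.336, 8.401, 8.633, 8.728
α = 0.16; lower rank = 25 × 0.080 = 2; upper rank = 25 × 0.920 = 23.
The 2nd smallest replicate is 7.019; the 23rd is 8.401.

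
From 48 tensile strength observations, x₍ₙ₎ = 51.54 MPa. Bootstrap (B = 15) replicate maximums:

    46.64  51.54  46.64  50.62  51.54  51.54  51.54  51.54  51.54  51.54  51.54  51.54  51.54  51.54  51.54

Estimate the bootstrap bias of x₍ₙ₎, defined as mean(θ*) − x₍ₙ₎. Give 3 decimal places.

bias = −0.715

mean(θ*) = (46.64 + 51.54 + 46.64 + 50.62 + 51.54 + 51.54 + 51.54 + 51.54 + 51.54 + 51.54 + 51.54 + 51.54 + 51.54 + 51.54 + 51.54) / 15 = 50.8253
bias = 50.8253 − 51.54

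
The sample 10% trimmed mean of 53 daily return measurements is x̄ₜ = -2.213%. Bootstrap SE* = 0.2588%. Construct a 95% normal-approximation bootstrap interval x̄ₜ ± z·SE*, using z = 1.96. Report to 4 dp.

(-2.7202, -1.7058)

Margin = 1.96 × 0.2588 = 0.50725
Interval: -2.213 ± 0.50725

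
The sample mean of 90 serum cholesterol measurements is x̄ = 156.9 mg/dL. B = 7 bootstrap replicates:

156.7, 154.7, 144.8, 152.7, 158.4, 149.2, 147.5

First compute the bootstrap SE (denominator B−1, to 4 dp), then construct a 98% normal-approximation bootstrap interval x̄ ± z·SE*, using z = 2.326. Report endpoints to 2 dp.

(145.24, 168.56)

Mean of replicates = 152.0000; sum of squared deviations = 150.7600; SE* = √(150.7600/6) = 5.0127
Margin = 2.326 × 5.0127 = 11.660
Interval: 156.9 ± 11.660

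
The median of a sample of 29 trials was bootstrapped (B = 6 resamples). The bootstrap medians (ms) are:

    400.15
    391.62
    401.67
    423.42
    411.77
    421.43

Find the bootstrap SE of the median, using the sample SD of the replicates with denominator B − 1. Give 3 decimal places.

Bootstrap SE is the standard deviation of the 6 replicate medians.
Mean of replicates: (400.15 + 391.62 + 401.67 + 423.42 + 411.77 + 421.43) / 6 = 2450.0600 / 6 = 408.3433
Sum of squared deviations: (−8.1933)² + (−16.7233)² + (−6.6733)² + (+15.0767)² + (+3.4267)² + (+13.0867)² = 801.6427
Variance = 801.6427 / 5 = 160.3285
SE* = √160.3285

SE* = 12.662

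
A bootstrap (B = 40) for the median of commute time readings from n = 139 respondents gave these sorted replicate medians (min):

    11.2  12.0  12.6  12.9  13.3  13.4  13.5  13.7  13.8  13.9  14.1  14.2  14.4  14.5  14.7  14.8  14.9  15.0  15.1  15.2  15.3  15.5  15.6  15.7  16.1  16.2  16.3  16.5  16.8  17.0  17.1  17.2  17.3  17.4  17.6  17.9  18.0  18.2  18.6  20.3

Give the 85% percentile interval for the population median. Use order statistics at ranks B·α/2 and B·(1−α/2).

α = 0.15; lower rank = 40 × 0.075 = 3; upper rank = 40 × 0.925 = 37.
The 3rd smallest replicate is 12.6; the 37th is 18.0.

(12.6, 18.0)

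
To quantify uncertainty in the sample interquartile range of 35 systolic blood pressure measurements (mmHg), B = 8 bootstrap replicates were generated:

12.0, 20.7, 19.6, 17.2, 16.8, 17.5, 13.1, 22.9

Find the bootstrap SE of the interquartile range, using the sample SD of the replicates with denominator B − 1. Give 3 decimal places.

SE* = 3.664

Bootstrap SE is the standard deviation of the 8 replicate interquartile ranges.
Mean of replicates: (12.0 + 20.7 + 19.6 + 17.2 + 16.8 + 17.5 + 13.1 + 22.9) / 8 = 139.8000 / 8 = 17.4750
Sum of squared deviations: (−5.4750)² + (+3.2250)² + (+2.1250)² + (−0.2750)² + (−0.6750)² + (+0.0250)² + (−4.3750)² + (+5.4250)² = 93.9950
Variance = 93.9950 / 7 = 13.4279
SE* = √13.4279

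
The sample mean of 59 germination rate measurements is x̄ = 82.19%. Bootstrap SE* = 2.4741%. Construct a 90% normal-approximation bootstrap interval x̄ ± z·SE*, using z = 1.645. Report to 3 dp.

(78.120, 86.260)

Margin = 1.645 × 2.4741 = 4.0699
Interval: 82.19 ± 4.0699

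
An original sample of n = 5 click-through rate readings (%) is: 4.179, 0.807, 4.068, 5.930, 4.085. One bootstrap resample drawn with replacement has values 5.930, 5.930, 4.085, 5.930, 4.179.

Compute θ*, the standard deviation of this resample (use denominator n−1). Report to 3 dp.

θ* = 0.985

Mean = 5.2108; sum of squared deviations = 3.8838
s² = 3.8838 / 4 = 0.9709
s = √0.9709 = 0.985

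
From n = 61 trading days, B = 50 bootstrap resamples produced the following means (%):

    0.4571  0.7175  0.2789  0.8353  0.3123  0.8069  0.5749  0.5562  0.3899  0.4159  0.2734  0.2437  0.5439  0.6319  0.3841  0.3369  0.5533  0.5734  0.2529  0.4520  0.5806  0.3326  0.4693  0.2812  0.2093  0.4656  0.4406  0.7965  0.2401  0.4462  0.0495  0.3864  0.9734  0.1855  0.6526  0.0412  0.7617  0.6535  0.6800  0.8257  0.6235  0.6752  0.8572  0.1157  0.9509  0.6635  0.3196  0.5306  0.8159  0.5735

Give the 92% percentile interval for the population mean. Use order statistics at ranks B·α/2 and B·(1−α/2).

Sorted replicates: 0.0412, 0.0495, 0.1157, 0.1855, 0.2093, 0.2401, 0.2437, 0.2529, 0.2734, 0.2789, 0.2812, 0.3123, 0.3196, 0.3326, 0.3369, 0.3841, 0.3864, 0.3899, 0.4159, 0.4406, 0.4462, 0.4520, 0.4571, 0.4656, 0.4693, 0.5306, 0.5439, 0.5533, 0.5562, 0.5734, 0.5735, 0.5749, 0.5806, 0.6235, 0.6319, 0.6526, 0.6535, 0.6635, 0.6752, 0.6800, 0.7175, 0.7617, 0.7965, 0.8069, 0.8159, 0.8257, 0.8353, 0.8572, 0.9509, 0.9734
α = 0.08; lower rank = 50 × 0.040 = 2; upper rank = 50 × 0.960 = 48.
The 2nd smallest replicate is 0.0495; the 48th is 0.8572.

(0.0495, 0.8572)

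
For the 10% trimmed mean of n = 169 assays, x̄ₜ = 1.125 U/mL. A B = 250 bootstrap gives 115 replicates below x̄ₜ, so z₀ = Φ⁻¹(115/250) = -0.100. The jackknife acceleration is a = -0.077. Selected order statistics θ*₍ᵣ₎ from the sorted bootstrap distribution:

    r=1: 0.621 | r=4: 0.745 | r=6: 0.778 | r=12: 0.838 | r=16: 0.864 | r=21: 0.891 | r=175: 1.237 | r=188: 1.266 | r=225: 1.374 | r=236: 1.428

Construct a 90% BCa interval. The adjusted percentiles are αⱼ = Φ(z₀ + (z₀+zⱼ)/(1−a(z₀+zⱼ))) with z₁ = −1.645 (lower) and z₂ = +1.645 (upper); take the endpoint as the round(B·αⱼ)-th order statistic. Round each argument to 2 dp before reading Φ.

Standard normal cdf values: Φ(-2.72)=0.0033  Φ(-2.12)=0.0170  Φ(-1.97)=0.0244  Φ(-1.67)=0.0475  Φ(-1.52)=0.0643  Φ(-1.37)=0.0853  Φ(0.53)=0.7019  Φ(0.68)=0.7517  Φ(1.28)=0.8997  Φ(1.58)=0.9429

(0.745, 1.374)

Lower: z₀ + z₁ = -0.100 + (-1.645) = -1.745; 1 − a(z₀+z₁) = 1 − (-0.077)(-1.745) = 0.8656; argument = -0.100 + (-1.745)/0.8656 = -2.1159 → -2.12.
α₁ = Φ(-2.12) = 0.0170; rank = round(250 × 0.0170) = 4; θ*₍4₎ = 0.745.
Upper: z₀ + z₂ = 1.545; 1 − a(z₀+z₂) = 1.1190; argument = 1.2807 → 1.28; α₂ = 0.8997; rank = 225; θ*₍225₎ = 1.374.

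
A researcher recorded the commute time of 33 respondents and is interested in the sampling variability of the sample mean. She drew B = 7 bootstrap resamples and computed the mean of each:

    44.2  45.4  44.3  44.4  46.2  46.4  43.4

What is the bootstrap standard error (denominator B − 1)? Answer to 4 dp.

SE* = 1.1210

Bootstrap SE is the standard deviation of the 7 replicate means.
Mean of replicates: (44.2 + 45.4 + 44.3 + 44.4 + 46.2 + 46.4 + 43.4) / 7 = 314.30000 / 7 = 44.90000
Sum of squared deviations: (−0.70000)² + (+0.50000)² + (−0.60000)² + (−0.50000)² + (+1.30000)² + (+1.50000)² + (−1.50000)² = 7.54000
Variance = 7.54000 / 6 = 1.25667
SE* = √1.25667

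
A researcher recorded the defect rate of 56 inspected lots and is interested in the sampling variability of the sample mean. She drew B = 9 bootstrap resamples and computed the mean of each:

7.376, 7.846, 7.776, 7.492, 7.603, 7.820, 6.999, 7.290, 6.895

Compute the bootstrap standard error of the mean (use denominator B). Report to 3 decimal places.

Bootstrap SE is the standard deviation of the 9 replicate means.
Mean of replicates: (7.376 + 7.846 + 7.776 + 7.492 + 7.603 + 7.820 + 6.999 + 7.290 + 6.895) / 9 = 67.0970 / 9 = 7.4552
Sum of squared deviations: (−0.0792)² + (+0.3908)² + (+0.3208)² + (+0.0368)² + (+0.1478)² + (+0.3648)² + (−0.4562)² + (−0.1652)² + (−0.5602)² = 0.9674
Variance = 0.9674 / 9 = 0.1075
SE* = √0.1075

SE* = 0.328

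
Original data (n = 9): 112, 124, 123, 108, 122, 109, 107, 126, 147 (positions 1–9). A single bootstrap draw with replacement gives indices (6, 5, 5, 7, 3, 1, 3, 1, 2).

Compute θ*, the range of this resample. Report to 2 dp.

Resample values: 109, 122, 122, 107, 123, 112, 123, 112, 124.
Range = 124 − 107 = 17.00

θ* = 17.00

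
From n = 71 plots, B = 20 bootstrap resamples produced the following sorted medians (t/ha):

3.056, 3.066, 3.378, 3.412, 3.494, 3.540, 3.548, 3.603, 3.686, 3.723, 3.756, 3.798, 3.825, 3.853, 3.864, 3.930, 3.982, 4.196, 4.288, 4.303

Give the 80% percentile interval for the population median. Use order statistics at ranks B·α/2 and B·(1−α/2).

α = 0.20; lower rank = 20 × 0.100 = 2; upper rank = 20 × 0.900 = 18.
The 2nd smallest replicate is 3.066; the 18th is 4.196.

(3.066, 4.196)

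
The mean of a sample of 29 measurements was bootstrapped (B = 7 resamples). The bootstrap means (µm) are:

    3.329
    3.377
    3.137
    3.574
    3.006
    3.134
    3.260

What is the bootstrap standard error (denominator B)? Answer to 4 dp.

SE* = 0.1743

Bootstrap SE is the standard deviation of the 7 replicate means.
Mean of replicates: (3.329 + 3.377 + 3.137 + 3.574 + 3.006 + 3.134 + 3.260) / 7 = 22.81700 / 7 = 3.25957
Sum of squared deviations: (+0.06943)² + (+0.11743)² + (−0.12257)² + (+0.31443)² + (−0.25357)² + (−0.12557)² + (+0.00043)² = 0.21257
Variance = 0.21257 / 7 = 0.03037
SE* = √0.03037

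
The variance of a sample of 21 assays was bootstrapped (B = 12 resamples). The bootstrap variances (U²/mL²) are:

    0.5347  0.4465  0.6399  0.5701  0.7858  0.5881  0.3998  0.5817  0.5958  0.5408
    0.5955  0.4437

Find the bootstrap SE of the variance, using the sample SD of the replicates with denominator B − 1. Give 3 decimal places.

Bootstrap SE is the standard deviation of the 12 replicate variances.
Mean of replicates: (0.5347 + 0.4465 + 0.6399 + 0.5701 + 0.7858 + 0.5881 + 0.3998 + 0.5817 + 0.5958 + 0.5408 + 0.5955 + 0.4437) / 12 = 6.72240 / 12 = 0.56020
Sum of squared deviations: (−0.02550)² + (−0.11370)² + (+0.07970)² + (+0.00990)² + (+0.22560)² + (+0.02790)² + (−0.16040)² + (+0.02150)² + (+0.03560)² + (−0.01940)² + (+0.03530)² + (−0.11650)² = 0.11435
Variance = 0.11435 / 11 = 0.01040
SE* = √0.01040

SE* = 0.102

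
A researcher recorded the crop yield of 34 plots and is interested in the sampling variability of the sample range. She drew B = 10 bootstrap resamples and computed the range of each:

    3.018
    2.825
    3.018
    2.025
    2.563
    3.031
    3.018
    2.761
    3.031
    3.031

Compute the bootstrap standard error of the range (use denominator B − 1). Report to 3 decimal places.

Bootstrap SE is the standard deviation of the 10 replicate ranges.
Mean of replicates: (3.018 + 2.825 + 3.018 + 2.025 + 2.563 + 3.031 + 3.018 + 2.761 + 3.031 + 3.031) / 10 = 28.3210 / 10 = 2.8321
Sum of squared deviations: (+0.1859)² + (−0.0071)² + (+0.1859)² + (−0.8071)² + (−0.2691)² + (+0.1989)² + (+0.1859)² + (−0.0711)² + (+0.1989)² + (+0.1989)² = 0.9513
Variance = 0.9513 / 9 = 0.1057
SE* = √0.1057

SE* = 0.325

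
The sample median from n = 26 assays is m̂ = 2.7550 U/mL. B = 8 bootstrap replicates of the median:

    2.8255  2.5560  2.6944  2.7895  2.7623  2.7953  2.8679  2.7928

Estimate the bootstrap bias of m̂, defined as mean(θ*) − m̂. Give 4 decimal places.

bias = +0.0055

mean(θ*) = (2.8255 + 2.5560 + 2.6944 + 2.7895 + 2.7623 + 2.7953 + 2.8679 + 2.7928) / 8 = 2.76046
bias = 2.76046 − 2.7550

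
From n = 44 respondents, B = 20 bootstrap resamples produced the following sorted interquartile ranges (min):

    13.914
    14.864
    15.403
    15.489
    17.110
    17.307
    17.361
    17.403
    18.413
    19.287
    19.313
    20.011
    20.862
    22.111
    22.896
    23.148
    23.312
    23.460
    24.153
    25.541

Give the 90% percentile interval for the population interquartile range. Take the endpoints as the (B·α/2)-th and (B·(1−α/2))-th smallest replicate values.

(13.914, 24.153)

α = 0.10; lower rank = 20 × 0.050 = 1; upper rank = 20 × 0.950 = 19.
The 1st smallest replicate is 13.914; the 19th is 24.153.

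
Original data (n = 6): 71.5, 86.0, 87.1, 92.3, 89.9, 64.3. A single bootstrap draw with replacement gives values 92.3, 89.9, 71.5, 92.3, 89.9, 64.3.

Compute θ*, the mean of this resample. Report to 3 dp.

Mean = (92.3 + 89.9 + 71.5 + 92.3 + 89.9 + 64.3) / 6 = 500.20 / 6 = 83.367

θ* = 83.367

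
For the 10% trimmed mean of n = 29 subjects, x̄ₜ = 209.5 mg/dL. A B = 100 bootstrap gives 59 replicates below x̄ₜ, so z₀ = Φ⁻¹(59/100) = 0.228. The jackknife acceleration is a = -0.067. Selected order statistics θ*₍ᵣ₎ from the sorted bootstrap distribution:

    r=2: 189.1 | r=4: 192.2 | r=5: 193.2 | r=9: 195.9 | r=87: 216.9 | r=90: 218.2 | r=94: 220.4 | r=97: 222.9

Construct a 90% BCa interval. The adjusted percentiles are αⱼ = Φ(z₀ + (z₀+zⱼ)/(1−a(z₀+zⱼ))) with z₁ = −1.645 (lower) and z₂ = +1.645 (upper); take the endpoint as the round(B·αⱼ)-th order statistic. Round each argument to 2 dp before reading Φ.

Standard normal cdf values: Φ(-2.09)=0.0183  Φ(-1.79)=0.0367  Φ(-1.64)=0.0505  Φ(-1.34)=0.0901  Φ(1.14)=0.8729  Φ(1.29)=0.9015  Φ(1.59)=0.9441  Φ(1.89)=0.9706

Lower: z₀ + z₁ = 0.228 + (-1.645) = -1.417; 1 − a(z₀+z₁) = 1 − (-0.067)(-1.417) = 0.9051; argument = 0.228 + (-1.417)/0.9051 = -1.3376 → -1.34.
α₁ = Φ(-1.34) = 0.0901; rank = round(100 × 0.0901) = 9; θ*₍9₎ = 195.9.
Upper: z₀ + z₂ = 1.873; 1 − a(z₀+z₂) = 1.1255; argument = 1.8922 → 1.89; α₂ = 0.9706; rank = 97; θ*₍97₎ = 222.9.

(195.9, 222.9)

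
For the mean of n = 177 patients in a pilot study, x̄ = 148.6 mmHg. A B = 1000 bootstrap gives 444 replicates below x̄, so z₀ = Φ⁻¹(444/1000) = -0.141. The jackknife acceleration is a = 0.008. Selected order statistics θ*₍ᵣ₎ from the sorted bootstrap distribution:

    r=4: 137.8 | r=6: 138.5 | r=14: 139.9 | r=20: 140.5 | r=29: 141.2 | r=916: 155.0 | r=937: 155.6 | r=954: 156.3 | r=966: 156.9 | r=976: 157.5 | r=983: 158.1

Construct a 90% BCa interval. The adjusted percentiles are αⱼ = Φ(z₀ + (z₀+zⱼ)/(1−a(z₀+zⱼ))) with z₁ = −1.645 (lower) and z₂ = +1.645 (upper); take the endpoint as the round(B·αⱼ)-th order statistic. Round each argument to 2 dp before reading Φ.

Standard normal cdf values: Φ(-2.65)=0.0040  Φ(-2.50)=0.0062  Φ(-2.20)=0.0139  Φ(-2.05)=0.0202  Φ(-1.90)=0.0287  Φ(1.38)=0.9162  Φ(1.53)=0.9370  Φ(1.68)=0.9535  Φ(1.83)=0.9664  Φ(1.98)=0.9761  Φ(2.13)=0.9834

Lower: z₀ + z₁ = -0.141 + (-1.645) = -1.786; 1 − a(z₀+z₁) = 1 − (0.008)(-1.786) = 1.0143; argument = -0.141 + (-1.786)/1.0143 = -1.9018 → -1.90.
α₁ = Φ(-1.90) = 0.0287; rank = round(1000 × 0.0287) = 29; θ*₍29₎ = 141.2.
Upper: z₀ + z₂ = 1.504; 1 − a(z₀+z₂) = 0.9880; argument = 1.3813 → 1.38; α₂ = 0.9162; rank = 916; θ*₍916₎ = 155.0.

(141.2, 155.0)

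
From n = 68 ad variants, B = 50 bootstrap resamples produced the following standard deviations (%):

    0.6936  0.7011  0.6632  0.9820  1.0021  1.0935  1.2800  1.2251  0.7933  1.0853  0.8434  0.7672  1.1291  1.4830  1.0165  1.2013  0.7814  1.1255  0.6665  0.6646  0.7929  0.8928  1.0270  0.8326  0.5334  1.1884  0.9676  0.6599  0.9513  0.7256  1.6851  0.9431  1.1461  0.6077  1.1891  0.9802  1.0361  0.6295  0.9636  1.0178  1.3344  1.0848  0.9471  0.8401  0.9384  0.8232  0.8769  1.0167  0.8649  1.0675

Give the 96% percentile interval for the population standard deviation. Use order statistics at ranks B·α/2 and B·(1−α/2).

Sorted replicates: 0.5334, 0.6077, 0.6295, 0.6599, 0.6632, 0.6646, 0.6665, 0.6936, 0.7011, 0.7256, 0.7672, 0.7814, 0.7929, 0.7933, 0.8232, 0.8326, 0.8401, 0.8434, 0.8649, 0.8769, 0.8928, 0.9384, 0.9431, 0.9471, 0.9513, 0.9636, 0.9676, 0.9802, 0.9820, 1.0021, 1.0165, 1.0167, 1.0178, 1.0270, 1.0361, 1.0675, 1.0848, 1.0853, 1.0935, 1.1255, 1.1291, 1.1461, 1.1884, 1.1891, 1.2013, 1.2251, 1.2800, 1.3344, 1.4830, 1.6851
α = 0.04; lower rank = 50 × 0.020 = 1; upper rank = 50 × 0.980 = 49.
The 1st smallest replicate is 0.5334; the 49th is 1.4830.

(0.5334, 1.4830)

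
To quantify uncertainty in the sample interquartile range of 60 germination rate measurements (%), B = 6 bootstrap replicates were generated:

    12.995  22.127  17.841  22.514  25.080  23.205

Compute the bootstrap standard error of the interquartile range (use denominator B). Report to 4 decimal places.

Bootstrap SE is the standard deviation of the 6 replicate interquartile ranges.
Mean of replicates: (12.995 + 22.127 + 17.841 + 22.514 + 25.080 + 23.205) / 6 = 123.76200 / 6 = 20.62700
Sum of squared deviations: (−7.63200)² + (+1.50000)² + (−2.78600)² + (+1.88700)² + (+4.45300)² + (+2.57800)² = 98.29528
Variance = 98.29528 / 6 = 16.38255
SE* = √16.38255

SE* = 4.0475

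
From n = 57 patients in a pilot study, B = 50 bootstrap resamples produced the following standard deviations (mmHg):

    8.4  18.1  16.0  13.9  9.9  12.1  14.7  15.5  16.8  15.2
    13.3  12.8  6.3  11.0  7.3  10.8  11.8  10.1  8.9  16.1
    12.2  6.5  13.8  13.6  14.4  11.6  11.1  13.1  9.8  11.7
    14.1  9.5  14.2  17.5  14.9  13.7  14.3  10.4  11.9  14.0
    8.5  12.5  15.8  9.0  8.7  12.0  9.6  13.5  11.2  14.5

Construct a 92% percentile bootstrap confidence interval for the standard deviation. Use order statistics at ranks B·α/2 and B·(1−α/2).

(6.5, 16.8)

Sorted replicates: 6.3, 6.5, 7.3, 8.4, 8.5, 8.7, 8.9, 9.0, 9.5, 9.6, 9.8, 9.9, 10.1, 10.4, 10.8, 11.0, 11.1, 11.2, 11.6, 11.7, 11.8, 11.9, 12.0, 12.1, 12.2, 12.5, 12.8, 13.1, 13.3, 13.5, 13.6, 13.7, 13.8, 13.9, 14.0, 14.1, 14.2, 14.3, 14.4, 14.5, 14.7, 14.9, 15.2, 15.5, 15.8, 16.0, 16.1, 16.8, 17.5, 18.1
α = 0.08; lower rank = 50 × 0.040 = 2; upper rank = 50 × 0.960 = 48.
The 2nd smallest replicate is 6.5; the 48th is 16.8.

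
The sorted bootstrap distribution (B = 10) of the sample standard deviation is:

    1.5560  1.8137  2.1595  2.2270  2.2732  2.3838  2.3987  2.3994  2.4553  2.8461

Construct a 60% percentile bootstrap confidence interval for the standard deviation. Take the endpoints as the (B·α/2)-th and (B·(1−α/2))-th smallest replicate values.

(1.8137, 2.3994)

α = 0.40; lower rank = 10 × 0.200 = 2; upper rank = 10 × 0.800 = 8.
The 2nd smallest replicate is 1.8137; the 8th is 2.3994.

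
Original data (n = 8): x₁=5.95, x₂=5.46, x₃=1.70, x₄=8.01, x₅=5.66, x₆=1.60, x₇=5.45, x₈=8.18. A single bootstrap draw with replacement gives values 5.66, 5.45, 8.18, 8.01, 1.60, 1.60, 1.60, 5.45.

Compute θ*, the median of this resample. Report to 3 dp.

Sorted: 1.60, 1.60, 1.60, 5.45, 5.45, 5.66, 8.01, 8.18
Median = average of the two middle values = 5.450

θ* = 5.450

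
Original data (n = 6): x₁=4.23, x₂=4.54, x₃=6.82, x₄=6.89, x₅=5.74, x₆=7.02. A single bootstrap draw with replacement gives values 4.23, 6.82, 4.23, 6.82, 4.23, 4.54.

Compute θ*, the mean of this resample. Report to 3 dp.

θ* = 5.145

Mean = (4.23 + 6.82 + 4.23 + 6.82 + 4.23 + 4.54) / 6 = 30.870 / 6 = 5.145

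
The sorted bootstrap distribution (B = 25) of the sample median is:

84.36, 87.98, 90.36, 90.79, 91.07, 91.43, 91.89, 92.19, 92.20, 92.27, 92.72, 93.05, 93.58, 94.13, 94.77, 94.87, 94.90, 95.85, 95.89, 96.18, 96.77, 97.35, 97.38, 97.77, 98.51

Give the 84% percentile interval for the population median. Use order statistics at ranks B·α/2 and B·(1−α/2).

(87.98, 97.38)

α = 0.16; lower rank = 25 × 0.080 = 2; upper rank = 25 × 0.920 = 23.
The 2nd smallest replicate is 87.98; the 23rd is 97.38.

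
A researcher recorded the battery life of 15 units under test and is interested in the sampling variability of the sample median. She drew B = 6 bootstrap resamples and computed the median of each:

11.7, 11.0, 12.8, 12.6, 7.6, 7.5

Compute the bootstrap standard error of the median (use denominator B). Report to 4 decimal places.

SE* = 2.1906

Bootstrap SE is the standard deviation of the 6 replicate medians.
Mean of replicates: (11.7 + 11.0 + 12.8 + 12.6 + 7.6 + 7.5) / 6 = 63.20000 / 6 = 10.53333
Sum of squared deviations: (+1.16667)² + (+0.46667)² + (+2.26667)² + (+2.06667)² + (−2.93333)² + (−3.03333)² = 28.79333
Variance = 28.79333 / 6 = 4.79889
SE* = √4.79889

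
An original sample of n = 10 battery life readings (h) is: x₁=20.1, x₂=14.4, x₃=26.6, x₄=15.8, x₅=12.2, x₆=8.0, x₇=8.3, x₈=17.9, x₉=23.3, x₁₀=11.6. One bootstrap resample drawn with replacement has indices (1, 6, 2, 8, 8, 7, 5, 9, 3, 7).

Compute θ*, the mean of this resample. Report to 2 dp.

θ* = 15.70

Resample values: 20.1, 8.0, 14.4, 17.9, 17.9, 8.3, 12.2, 23.3, 26.6, 8.3.
Mean = (20.1 + 8.0 + 14.4 + 17.9 + 17.9 + 8.3 + 12.2 + 23.3 + 26.6 + 8.3) / 10 = 157.00 / 10 = 15.70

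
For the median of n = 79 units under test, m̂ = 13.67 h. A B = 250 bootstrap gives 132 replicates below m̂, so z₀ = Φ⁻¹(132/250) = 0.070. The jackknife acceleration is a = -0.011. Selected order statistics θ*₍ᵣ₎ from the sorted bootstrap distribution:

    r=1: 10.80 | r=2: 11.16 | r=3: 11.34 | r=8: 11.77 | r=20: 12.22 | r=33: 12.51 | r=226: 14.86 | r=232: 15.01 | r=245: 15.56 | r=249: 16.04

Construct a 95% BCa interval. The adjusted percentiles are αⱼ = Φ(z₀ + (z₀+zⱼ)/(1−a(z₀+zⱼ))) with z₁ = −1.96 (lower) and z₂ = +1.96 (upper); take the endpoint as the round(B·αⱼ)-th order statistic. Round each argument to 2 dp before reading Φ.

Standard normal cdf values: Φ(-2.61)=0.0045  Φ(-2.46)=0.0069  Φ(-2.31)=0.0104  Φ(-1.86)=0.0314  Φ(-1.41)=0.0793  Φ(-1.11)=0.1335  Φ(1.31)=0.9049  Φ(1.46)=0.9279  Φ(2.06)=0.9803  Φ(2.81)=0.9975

(11.77, 15.56)

Lower: z₀ + z₁ = 0.070 + (-1.960) = -1.890; 1 − a(z₀+z₁) = 1 − (-0.011)(-1.890) = 0.9792; argument = 0.070 + (-1.890)/0.9792 = -1.8601 → -1.86.
α₁ = Φ(-1.86) = 0.0314; rank = round(250 × 0.0314) = 8; θ*₍8₎ = 11.77.
Upper: z₀ + z₂ = 2.030; 1 − a(z₀+z₂) = 1.0223; argument = 2.0557 → 2.06; α₂ = 0.9803; rank = 245; θ*₍245₎ = 15.56.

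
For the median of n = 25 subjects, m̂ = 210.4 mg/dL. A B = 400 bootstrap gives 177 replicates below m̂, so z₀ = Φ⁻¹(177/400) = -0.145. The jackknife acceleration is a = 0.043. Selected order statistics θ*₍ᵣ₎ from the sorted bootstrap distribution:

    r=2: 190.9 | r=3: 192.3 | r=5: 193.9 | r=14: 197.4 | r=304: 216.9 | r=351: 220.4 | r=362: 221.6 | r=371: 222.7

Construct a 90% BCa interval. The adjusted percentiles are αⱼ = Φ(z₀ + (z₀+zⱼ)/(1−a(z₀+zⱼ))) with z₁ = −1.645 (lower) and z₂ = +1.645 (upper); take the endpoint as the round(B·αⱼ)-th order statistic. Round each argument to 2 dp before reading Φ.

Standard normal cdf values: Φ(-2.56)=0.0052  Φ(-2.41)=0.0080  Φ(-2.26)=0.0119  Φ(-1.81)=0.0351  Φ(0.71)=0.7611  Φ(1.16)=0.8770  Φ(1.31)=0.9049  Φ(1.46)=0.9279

Lower: z₀ + z₁ = -0.145 + (-1.645) = -1.790; 1 − a(z₀+z₁) = 1 − (0.043)(-1.790) = 1.0770; argument = -0.145 + (-1.790)/1.0770 = -1.8071 → -1.81.
α₁ = Φ(-1.81) = 0.0351; rank = round(400 × 0.0351) = 14; θ*₍14₎ = 197.4.
Upper: z₀ + z₂ = 1.500; 1 − a(z₀+z₂) = 0.9355; argument = 1.4584 → 1.46; α₂ = 0.9279; rank = 371; θ*₍371₎ = 222.7.

(197.4, 222.7)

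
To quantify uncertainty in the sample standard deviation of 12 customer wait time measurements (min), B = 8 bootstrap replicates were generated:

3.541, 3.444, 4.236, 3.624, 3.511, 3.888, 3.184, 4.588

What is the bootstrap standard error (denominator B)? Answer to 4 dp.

Bootstrap SE is the standard deviation of the 8 replicate standard deviations.
Mean of replicates: (3.541 + 3.444 + 4.236 + 3.624 + 3.511 + 3.888 + 3.184 + 4.588) / 8 = 30.01600 / 8 = 3.75200
Sum of squared deviations: (−0.21100)² + (−0.30800)² + (+0.48400)² + (−0.12800)² + (−0.24100)² + (+0.13600)² + (−0.56800)² + (+0.83600)² = 1.48812
Variance = 1.48812 / 8 = 0.18602
SE* = √0.18602

SE* = 0.4313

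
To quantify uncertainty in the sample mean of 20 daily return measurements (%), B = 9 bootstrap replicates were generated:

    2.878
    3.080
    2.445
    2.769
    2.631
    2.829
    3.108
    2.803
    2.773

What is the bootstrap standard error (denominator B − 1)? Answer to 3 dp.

Bootstrap SE is the standard deviation of the 9 replicate means.
Mean of replicates: (2.878 + 3.080 + 2.445 + 2.769 + 2.631 + 2.829 + 3.108 + 2.803 + 2.773) / 9 = 25.3160 / 9 = 2.8129
Sum of squared deviations: (+0.0651)² + (+0.2671)² + (−0.3679)² + (−0.0439)² + (−0.1819)² + (+0.0161)² + (+0.2951)² + (−0.0099)² + (−0.0399)² = 0.3350
Variance = 0.3350 / 8 = 0.0419
SE* = √0.0419

SE* = 0.205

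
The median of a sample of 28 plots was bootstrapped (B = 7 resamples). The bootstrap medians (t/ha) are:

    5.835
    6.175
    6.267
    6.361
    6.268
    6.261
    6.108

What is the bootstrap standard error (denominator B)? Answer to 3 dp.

SE* = 0.160

Bootstrap SE is the standard deviation of the 7 replicate medians.
Mean of replicates: (5.835 + 6.175 + 6.267 + 6.361 + 6.268 + 6.261 + 6.108) / 7 = 43.2750 / 7 = 6.1821
Sum of squared deviations: (−0.3471)² + (−0.0071)² + (+0.0849)² + (+0.1789)² + (+0.0859)² + (+0.0789)² + (−0.0741)² = 0.1788
Variance = 0.1788 / 7 = 0.0255
SE* = √0.0255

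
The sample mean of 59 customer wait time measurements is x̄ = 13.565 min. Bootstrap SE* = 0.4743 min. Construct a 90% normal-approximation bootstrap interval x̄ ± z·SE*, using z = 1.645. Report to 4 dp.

Margin = 1.645 × 0.4743 = 0.78022
Interval: 13.565 ± 0.78022

(12.7848, 14.3452)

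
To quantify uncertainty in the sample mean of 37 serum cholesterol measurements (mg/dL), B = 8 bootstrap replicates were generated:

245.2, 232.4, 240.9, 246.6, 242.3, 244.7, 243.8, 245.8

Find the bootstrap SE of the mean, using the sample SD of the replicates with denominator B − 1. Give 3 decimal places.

SE* = 4.563

Bootstrap SE is the standard deviation of the 8 replicate means.
Mean of replicates: (245.2 + 232.4 + 240.9 + 246.6 + 242.3 + 244.7 + 243.8 + 245.8) / 8 = 1941.7000 / 8 = 242.7125
Sum of squared deviations: (+2.4875)² + (−10.3125)² + (−1.8125)² + (+3.8875)² + (−0.4125)² + (+1.9875)² + (+1.0875)² + (+3.0875)² = 145.7687
Variance = 145.7687 / 7 = 20.8241
SE* = √20.8241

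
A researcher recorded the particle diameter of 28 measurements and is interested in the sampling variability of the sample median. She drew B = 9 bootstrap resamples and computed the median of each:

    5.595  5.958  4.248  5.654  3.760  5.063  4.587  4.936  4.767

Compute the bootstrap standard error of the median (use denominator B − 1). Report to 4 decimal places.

Bootstrap SE is the standard deviation of the 9 replicate medians.
Mean of replicates: (5.595 + 5.958 + 4.248 + 5.654 + 3.760 + 5.063 + 4.587 + 4.936 + 4.767) / 9 = 44.56800 / 9 = 4.95200
Sum of squared deviations: (+0.64300)² + (+1.00600)² + (−0.70400)² + (+0.70200)² + (−1.19200)² + (+0.11100)² + (−0.36500)² + (−0.01600)² + (−0.18500)² = 4.01480
Variance = 4.01480 / 8 = 0.50185
SE* = √0.50185

SE* = 0.7084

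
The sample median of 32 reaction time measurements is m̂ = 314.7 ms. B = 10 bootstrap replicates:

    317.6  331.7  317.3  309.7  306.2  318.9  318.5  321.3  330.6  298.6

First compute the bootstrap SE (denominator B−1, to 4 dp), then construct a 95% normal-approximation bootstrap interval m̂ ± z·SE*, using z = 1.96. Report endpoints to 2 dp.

(294.73, 334.67)

Mean of replicates = 317.0400; sum of squared deviations = 934.3240; SE* = √(934.3240/9) = 10.1889
Margin = 1.96 × 10.1889 = 19.970
Interval: 314.7 ± 19.970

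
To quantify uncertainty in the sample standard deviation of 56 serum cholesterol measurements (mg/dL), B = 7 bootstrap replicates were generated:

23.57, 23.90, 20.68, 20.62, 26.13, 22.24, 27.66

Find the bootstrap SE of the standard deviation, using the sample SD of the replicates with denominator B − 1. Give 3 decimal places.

SE* = 2.652

Bootstrap SE is the standard deviation of the 7 replicate standard deviations.
Mean of replicates: (23.57 + 23.90 + 20.68 + 20.62 + 26.13 + 22.24 + 27.66) / 7 = 164.8000 / 7 = 23.5429
Sum of squared deviations: (+0.0271)² + (+0.3571)² + (−2.8629)² + (−2.9229)² + (+2.5871)² + (−1.3029)² + (+4.1171)² = 42.2089
Variance = 42.2089 / 6 = 7.0348
SE* = √7.0348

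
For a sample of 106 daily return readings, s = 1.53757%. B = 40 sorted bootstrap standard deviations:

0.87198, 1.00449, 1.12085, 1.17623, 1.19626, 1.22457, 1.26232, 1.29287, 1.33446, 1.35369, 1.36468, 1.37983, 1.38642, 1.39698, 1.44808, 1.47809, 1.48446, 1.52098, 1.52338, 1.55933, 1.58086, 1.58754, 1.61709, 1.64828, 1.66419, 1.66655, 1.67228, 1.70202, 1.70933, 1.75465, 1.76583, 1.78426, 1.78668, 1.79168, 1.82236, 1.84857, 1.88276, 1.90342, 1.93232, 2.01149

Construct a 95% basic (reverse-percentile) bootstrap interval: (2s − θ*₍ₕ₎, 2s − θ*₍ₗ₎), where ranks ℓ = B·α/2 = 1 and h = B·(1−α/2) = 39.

(1.14282, 2.20316)

Percentile endpoints at ranks 1 and 39: θ*₍1₎ = 0.87198, θ*₍39₎ = 1.93232.
Basic interval reflects these around s:
  lower = 2 × 1.53757 − 1.93232 = 1.14282
  upper = 2 × 1.53757 − 0.87198 = 2.20316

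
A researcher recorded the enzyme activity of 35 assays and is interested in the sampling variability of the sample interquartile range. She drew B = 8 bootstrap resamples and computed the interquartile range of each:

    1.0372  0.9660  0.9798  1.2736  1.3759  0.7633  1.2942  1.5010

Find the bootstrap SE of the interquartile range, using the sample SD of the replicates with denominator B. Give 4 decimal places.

Bootstrap SE is the standard deviation of the 8 replicate interquartile ranges.
Mean of replicates: (1.0372 + 0.9660 + 0.9798 + 1.2736 + 1.3759 + 0.7633 + 1.2942 + 1.5010) / 8 = 9.19100 / 8 = 1.14887
Sum of squared deviations: (−0.11167)² + (−0.18287)² + (−0.16907)² + (+0.12473)² + (+0.22703)² + (−0.38557)² + (+0.14533)² + (+0.35213)² = 0.43538
Variance = 0.43538 / 8 = 0.05442
SE* = √0.05442

SE* = 0.2333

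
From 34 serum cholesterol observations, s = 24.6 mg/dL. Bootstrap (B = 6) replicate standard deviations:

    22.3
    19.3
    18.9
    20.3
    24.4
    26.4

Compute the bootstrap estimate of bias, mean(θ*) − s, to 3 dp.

bias = −2.667

mean(θ*) = (22.3 + 19.3 + 18.9 + 20.3 + 24.4 + 26.4) / 6 = 21.9333
bias = 21.9333 − 24.6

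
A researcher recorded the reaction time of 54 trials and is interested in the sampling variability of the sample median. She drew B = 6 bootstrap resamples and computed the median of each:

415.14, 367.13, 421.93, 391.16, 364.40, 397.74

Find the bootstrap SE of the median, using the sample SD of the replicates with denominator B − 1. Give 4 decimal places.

SE* = 23.8334

Bootstrap SE is the standard deviation of the 6 replicate medians.
Mean of replicates: (415.14 + 367.13 + 421.93 + 391.16 + 364.40 + 397.74) / 6 = 2357.50000 / 6 = 392.91667
Sum of squared deviations: (+22.22333)² + (−25.78667)² + (+29.01333)² + (−1.75667)² + (−28.51667)² + (+4.82333)² = 2840.15293
Variance = 2840.15293 / 5 = 568.03059
SE* = √568.03059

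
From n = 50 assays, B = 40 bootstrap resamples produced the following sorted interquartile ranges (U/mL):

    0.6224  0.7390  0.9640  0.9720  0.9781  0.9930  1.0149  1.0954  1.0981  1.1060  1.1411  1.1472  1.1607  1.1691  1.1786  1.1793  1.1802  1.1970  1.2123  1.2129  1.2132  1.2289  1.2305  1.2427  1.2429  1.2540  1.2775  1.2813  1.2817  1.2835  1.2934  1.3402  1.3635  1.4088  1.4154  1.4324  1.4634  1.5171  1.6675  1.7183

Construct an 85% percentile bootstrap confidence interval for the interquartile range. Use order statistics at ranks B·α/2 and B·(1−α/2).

(0.9640, 1.4634)

α = 0.15; lower rank = 40 × 0.075 = 3; upper rank = 40 × 0.925 = 37.
The 3rd smallest replicate is 0.9640; the 37th is 1.4634.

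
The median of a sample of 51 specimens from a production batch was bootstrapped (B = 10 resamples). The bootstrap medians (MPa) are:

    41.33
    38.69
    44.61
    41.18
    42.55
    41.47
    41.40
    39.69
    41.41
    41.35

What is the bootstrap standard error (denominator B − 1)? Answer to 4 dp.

SE* = 1.5615

Bootstrap SE is the standard deviation of the 10 replicate medians.
Mean of replicates: (41.33 + 38.69 + 44.61 + 41.18 + 42.55 + 41.47 + 41.40 + 39.69 + 41.41 + 41.35) / 10 = 413.68000 / 10 = 41.36800
Sum of squared deviations: (−0.03800)² + (−2.67800)² + (+3.24200)² + (−0.18800)² + (+1.18200)² + (+0.10200)² + (+0.03200)² + (−1.67800)² + (+0.04200)² + (−0.01800)² = 21.94536
Variance = 21.94536 / 9 = 2.43837
SE* = √2.43837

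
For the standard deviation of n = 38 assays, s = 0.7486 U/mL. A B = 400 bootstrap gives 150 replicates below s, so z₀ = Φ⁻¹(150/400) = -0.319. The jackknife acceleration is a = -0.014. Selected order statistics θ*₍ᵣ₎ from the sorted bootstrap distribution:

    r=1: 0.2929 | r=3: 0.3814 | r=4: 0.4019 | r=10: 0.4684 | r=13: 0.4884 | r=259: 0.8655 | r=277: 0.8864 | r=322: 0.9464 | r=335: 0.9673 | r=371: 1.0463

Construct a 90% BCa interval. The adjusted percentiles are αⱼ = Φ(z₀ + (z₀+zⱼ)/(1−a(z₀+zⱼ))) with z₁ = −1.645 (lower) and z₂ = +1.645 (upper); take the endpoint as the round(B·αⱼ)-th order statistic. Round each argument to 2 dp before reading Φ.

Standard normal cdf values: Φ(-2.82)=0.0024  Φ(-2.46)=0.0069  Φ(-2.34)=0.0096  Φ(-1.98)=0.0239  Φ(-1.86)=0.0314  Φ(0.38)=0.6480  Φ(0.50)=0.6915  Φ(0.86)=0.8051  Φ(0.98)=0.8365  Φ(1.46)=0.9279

(0.4019, 0.9673)

Lower: z₀ + z₁ = -0.319 + (-1.645) = -1.964; 1 − a(z₀+z₁) = 1 − (-0.014)(-1.964) = 0.9725; argument = -0.319 + (-1.964)/0.9725 = -2.3385 → -2.34.
α₁ = Φ(-2.34) = 0.0096; rank = round(400 × 0.0096) = 4; θ*₍4₎ = 0.4019.
Upper: z₀ + z₂ = 1.326; 1 − a(z₀+z₂) = 1.0186; argument = 0.9828 → 0.98; α₂ = 0.8365; rank = 335; θ*₍335₎ = 0.9673.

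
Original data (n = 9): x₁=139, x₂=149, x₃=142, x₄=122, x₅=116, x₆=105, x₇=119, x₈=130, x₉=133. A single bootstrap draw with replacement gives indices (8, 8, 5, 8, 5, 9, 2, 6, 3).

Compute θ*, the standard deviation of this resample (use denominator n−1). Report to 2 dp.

Resample values: 130, 130, 116, 130, 116, 133, 149, 105, 142.
Mean = 127.8889; sum of squared deviations = 1490.8889
s² = 1490.8889 / 8 = 186.3611
s = √186.3611 = 13.65

θ* = 13.65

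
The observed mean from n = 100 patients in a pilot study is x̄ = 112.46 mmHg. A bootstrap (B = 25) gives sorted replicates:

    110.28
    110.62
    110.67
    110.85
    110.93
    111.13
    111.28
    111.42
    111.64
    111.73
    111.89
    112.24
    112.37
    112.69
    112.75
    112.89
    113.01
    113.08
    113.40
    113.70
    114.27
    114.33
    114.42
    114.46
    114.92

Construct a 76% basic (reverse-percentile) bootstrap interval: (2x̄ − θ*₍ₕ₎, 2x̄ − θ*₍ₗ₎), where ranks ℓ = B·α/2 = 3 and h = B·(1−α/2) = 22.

(110.59, 114.25)

Percentile endpoints at ranks 3 and 22: θ*₍3₎ = 110.67, θ*₍22₎ = 114.33.
Basic interval reflects these around x̄:
  lower = 2 × 112.46 − 114.33 = 110.59
  upper = 2 × 112.46 − 110.67 = 114.25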